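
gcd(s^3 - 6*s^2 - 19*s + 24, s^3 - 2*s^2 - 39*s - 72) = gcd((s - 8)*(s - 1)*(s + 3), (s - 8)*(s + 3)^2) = s^2 - 5*s - 24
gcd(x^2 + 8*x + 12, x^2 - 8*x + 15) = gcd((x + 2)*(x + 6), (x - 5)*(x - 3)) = 1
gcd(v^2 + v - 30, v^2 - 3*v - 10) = v - 5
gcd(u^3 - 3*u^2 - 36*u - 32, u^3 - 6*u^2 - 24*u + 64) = u^2 - 4*u - 32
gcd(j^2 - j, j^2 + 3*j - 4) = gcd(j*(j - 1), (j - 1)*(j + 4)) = j - 1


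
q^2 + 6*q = q*(q + 6)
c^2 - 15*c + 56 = (c - 8)*(c - 7)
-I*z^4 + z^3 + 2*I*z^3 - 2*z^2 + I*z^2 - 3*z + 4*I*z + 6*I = (z - 3)*(z - I)*(z + 2*I)*(-I*z - I)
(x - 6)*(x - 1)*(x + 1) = x^3 - 6*x^2 - x + 6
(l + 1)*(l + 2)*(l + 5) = l^3 + 8*l^2 + 17*l + 10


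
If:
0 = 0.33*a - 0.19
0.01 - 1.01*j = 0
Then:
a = 0.58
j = 0.01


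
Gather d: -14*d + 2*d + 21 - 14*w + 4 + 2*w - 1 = -12*d - 12*w + 24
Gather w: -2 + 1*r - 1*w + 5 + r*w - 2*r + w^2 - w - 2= -r + w^2 + w*(r - 2) + 1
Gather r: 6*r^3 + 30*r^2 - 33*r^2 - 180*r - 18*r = 6*r^3 - 3*r^2 - 198*r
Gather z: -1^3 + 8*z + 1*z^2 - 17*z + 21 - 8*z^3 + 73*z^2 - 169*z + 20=-8*z^3 + 74*z^2 - 178*z + 40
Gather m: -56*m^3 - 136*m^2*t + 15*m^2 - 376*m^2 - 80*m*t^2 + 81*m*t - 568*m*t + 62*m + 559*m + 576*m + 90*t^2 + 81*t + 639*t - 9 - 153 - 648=-56*m^3 + m^2*(-136*t - 361) + m*(-80*t^2 - 487*t + 1197) + 90*t^2 + 720*t - 810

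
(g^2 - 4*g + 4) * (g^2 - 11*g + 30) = g^4 - 15*g^3 + 78*g^2 - 164*g + 120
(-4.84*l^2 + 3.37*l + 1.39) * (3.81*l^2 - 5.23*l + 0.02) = -18.4404*l^4 + 38.1529*l^3 - 12.426*l^2 - 7.2023*l + 0.0278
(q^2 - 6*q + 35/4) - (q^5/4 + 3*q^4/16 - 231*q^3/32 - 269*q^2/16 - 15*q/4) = -q^5/4 - 3*q^4/16 + 231*q^3/32 + 285*q^2/16 - 9*q/4 + 35/4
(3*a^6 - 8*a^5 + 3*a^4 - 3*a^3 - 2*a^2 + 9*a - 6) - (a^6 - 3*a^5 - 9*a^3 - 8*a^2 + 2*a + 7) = 2*a^6 - 5*a^5 + 3*a^4 + 6*a^3 + 6*a^2 + 7*a - 13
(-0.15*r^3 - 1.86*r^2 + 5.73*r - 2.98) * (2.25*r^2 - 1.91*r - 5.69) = -0.3375*r^5 - 3.8985*r^4 + 17.2986*r^3 - 7.0659*r^2 - 26.9119*r + 16.9562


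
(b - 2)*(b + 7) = b^2 + 5*b - 14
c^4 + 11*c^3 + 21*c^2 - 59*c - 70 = (c - 2)*(c + 1)*(c + 5)*(c + 7)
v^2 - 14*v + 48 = (v - 8)*(v - 6)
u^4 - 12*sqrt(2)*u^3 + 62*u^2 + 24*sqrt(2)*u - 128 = (u - 8*sqrt(2))*(u - 4*sqrt(2))*(u - sqrt(2))*(u + sqrt(2))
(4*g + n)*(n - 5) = 4*g*n - 20*g + n^2 - 5*n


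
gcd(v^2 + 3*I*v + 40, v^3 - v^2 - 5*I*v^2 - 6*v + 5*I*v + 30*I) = v - 5*I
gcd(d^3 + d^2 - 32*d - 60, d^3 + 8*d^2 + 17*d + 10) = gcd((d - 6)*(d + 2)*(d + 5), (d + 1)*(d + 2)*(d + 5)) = d^2 + 7*d + 10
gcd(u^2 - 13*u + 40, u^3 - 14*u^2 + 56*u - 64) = u - 8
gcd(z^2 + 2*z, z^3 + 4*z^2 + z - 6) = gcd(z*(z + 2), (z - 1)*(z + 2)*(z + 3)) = z + 2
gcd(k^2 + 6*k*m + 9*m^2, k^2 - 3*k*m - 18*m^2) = k + 3*m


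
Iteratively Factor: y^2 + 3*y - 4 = (y + 4)*(y - 1)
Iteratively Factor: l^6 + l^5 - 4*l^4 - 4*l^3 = (l - 2)*(l^5 + 3*l^4 + 2*l^3) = (l - 2)*(l + 2)*(l^4 + l^3) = (l - 2)*(l + 1)*(l + 2)*(l^3) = l*(l - 2)*(l + 1)*(l + 2)*(l^2) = l^2*(l - 2)*(l + 1)*(l + 2)*(l)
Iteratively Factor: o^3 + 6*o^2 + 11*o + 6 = (o + 2)*(o^2 + 4*o + 3) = (o + 2)*(o + 3)*(o + 1)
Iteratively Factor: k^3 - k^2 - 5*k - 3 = (k - 3)*(k^2 + 2*k + 1) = (k - 3)*(k + 1)*(k + 1)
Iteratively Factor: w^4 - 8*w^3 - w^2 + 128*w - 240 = (w - 5)*(w^3 - 3*w^2 - 16*w + 48) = (w - 5)*(w + 4)*(w^2 - 7*w + 12) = (w - 5)*(w - 3)*(w + 4)*(w - 4)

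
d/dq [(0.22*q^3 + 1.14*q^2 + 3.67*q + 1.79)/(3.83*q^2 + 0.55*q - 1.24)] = (0.8426*q^4 + 0.241999999999999*q^3 - 14.2475*q^2 - 16.5386*q - 5.5353)/(14.6689*q^4 + 4.213*q^3 - 9.1959*q^2 - 1.364*q + 1.5376)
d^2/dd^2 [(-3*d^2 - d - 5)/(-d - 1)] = 14/(d^3 + 3*d^2 + 3*d + 1)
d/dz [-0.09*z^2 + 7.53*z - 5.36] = 7.53 - 0.18*z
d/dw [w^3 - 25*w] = 3*w^2 - 25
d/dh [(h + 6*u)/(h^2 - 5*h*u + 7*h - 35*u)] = (h^2 - 5*h*u + 7*h - 35*u - (h + 6*u)*(2*h - 5*u + 7))/(h^2 - 5*h*u + 7*h - 35*u)^2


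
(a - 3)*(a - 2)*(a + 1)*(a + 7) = a^4 + 3*a^3 - 27*a^2 + 13*a + 42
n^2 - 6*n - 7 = (n - 7)*(n + 1)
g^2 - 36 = (g - 6)*(g + 6)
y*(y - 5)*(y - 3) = y^3 - 8*y^2 + 15*y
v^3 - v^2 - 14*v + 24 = (v - 3)*(v - 2)*(v + 4)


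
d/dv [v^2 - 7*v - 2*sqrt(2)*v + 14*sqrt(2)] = 2*v - 7 - 2*sqrt(2)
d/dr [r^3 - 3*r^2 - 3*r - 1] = 3*r^2 - 6*r - 3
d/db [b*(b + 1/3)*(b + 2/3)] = 3*b^2 + 2*b + 2/9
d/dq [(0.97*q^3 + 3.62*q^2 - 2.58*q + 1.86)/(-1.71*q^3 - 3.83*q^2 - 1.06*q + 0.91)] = (2.4751*q^4 - 10.88*q^3 - 1.5287*q^2 + 20.836*q - 0.3762)/(2.9241*q^6 + 13.0986*q^5 + 18.2941*q^4 + 5.0074*q^3 - 5.847*q^2 - 1.9292*q + 0.8281)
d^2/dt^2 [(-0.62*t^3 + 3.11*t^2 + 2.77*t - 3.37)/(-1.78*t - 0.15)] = (3.928816*t^3 + 0.99324*t^2 + 0.0837000000000008*t + 22.694246)/(5.639752*t^3 + 1.42578*t^2 + 0.12015*t + 0.003375)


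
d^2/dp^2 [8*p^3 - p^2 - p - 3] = 48*p - 2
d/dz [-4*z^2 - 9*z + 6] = -8*z - 9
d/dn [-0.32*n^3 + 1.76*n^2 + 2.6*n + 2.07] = -0.96*n^2 + 3.52*n + 2.6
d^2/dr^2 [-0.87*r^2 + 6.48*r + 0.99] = -1.74000000000000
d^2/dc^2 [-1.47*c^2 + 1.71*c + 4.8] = -2.94000000000000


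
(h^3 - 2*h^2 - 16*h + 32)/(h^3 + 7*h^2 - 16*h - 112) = (h - 2)/(h + 7)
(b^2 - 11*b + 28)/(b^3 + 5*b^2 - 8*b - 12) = (b^2 - 11*b + 28)/(b^3 + 5*b^2 - 8*b - 12)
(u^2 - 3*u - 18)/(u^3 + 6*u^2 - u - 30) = (u - 6)/(u^2 + 3*u - 10)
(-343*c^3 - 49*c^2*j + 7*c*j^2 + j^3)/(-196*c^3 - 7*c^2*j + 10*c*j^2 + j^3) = (7*c - j)/(4*c - j)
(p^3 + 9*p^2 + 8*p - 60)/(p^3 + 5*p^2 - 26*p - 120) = (p^2 + 3*p - 10)/(p^2 - p - 20)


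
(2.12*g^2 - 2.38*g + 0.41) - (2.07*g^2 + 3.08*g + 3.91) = 0.0500000000000003*g^2 - 5.46*g - 3.5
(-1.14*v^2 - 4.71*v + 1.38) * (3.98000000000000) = -4.5372*v^2 - 18.7458*v + 5.4924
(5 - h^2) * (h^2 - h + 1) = -h^4 + h^3 + 4*h^2 - 5*h + 5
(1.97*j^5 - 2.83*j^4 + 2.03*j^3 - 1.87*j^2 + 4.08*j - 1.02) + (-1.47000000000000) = 1.97*j^5 - 2.83*j^4 + 2.03*j^3 - 1.87*j^2 + 4.08*j - 2.49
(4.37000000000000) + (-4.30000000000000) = 0.0700000000000003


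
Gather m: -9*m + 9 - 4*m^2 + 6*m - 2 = -4*m^2 - 3*m + 7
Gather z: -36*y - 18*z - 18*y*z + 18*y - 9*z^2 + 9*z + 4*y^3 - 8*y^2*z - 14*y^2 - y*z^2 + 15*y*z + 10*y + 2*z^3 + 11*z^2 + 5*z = 4*y^3 - 14*y^2 - 8*y + 2*z^3 + z^2*(2 - y) + z*(-8*y^2 - 3*y - 4)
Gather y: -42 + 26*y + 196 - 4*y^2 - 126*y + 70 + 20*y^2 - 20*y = 16*y^2 - 120*y + 224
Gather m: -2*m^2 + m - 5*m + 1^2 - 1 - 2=-2*m^2 - 4*m - 2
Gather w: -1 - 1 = -2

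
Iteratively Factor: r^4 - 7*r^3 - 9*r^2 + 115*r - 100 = (r + 4)*(r^3 - 11*r^2 + 35*r - 25) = (r - 5)*(r + 4)*(r^2 - 6*r + 5) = (r - 5)*(r - 1)*(r + 4)*(r - 5)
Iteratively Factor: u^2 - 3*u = (u)*(u - 3)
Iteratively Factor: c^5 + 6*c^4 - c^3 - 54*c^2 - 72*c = (c + 4)*(c^4 + 2*c^3 - 9*c^2 - 18*c) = c*(c + 4)*(c^3 + 2*c^2 - 9*c - 18) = c*(c + 2)*(c + 4)*(c^2 - 9) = c*(c - 3)*(c + 2)*(c + 4)*(c + 3)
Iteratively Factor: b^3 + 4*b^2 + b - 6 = (b + 3)*(b^2 + b - 2) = (b - 1)*(b + 3)*(b + 2)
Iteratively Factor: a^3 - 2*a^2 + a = (a)*(a^2 - 2*a + 1) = a*(a - 1)*(a - 1)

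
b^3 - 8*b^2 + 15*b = b*(b - 5)*(b - 3)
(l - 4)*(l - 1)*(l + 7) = l^3 + 2*l^2 - 31*l + 28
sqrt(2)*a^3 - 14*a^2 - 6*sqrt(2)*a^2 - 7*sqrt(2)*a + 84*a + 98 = (a - 7)*(a - 7*sqrt(2))*(sqrt(2)*a + sqrt(2))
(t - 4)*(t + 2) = t^2 - 2*t - 8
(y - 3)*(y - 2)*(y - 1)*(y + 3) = y^4 - 3*y^3 - 7*y^2 + 27*y - 18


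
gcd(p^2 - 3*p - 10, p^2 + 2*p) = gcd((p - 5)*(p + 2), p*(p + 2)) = p + 2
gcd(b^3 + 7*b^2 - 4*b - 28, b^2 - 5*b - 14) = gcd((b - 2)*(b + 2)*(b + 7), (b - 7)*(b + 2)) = b + 2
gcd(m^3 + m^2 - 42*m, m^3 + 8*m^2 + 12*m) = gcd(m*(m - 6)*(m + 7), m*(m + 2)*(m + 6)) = m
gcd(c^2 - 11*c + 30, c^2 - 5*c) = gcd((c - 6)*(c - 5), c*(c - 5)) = c - 5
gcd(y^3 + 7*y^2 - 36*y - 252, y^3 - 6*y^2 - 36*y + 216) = y^2 - 36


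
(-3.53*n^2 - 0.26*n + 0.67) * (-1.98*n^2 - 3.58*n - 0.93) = 6.9894*n^4 + 13.1522*n^3 + 2.8871*n^2 - 2.1568*n - 0.6231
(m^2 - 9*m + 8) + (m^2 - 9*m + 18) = 2*m^2 - 18*m + 26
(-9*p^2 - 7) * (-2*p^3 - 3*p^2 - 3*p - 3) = 18*p^5 + 27*p^4 + 41*p^3 + 48*p^2 + 21*p + 21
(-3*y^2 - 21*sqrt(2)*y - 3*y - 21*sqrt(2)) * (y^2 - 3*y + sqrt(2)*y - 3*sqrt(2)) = -3*y^4 - 24*sqrt(2)*y^3 + 6*y^3 - 33*y^2 + 48*sqrt(2)*y^2 + 84*y + 72*sqrt(2)*y + 126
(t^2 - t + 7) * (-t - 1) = -t^3 - 6*t - 7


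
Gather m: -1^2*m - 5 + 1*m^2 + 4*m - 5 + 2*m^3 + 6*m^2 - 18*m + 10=2*m^3 + 7*m^2 - 15*m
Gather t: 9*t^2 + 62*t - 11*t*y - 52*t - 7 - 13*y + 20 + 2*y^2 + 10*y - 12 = 9*t^2 + t*(10 - 11*y) + 2*y^2 - 3*y + 1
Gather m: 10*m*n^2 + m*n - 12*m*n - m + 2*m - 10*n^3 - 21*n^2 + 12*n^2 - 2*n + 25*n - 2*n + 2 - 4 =m*(10*n^2 - 11*n + 1) - 10*n^3 - 9*n^2 + 21*n - 2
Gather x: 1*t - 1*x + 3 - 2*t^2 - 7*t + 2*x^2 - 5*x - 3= -2*t^2 - 6*t + 2*x^2 - 6*x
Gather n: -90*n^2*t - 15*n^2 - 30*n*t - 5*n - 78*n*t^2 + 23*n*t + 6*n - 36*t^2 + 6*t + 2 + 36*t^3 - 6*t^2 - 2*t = n^2*(-90*t - 15) + n*(-78*t^2 - 7*t + 1) + 36*t^3 - 42*t^2 + 4*t + 2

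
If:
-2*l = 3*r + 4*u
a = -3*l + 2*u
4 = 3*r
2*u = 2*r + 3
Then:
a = 86/3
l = -23/3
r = 4/3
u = 17/6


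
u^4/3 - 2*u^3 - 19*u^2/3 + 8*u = u*(u/3 + 1)*(u - 8)*(u - 1)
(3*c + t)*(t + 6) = 3*c*t + 18*c + t^2 + 6*t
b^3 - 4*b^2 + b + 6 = (b - 3)*(b - 2)*(b + 1)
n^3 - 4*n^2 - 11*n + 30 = (n - 5)*(n - 2)*(n + 3)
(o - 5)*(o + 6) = o^2 + o - 30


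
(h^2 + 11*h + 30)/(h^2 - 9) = (h^2 + 11*h + 30)/(h^2 - 9)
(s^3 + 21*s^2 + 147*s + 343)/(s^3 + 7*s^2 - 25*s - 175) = (s^2 + 14*s + 49)/(s^2 - 25)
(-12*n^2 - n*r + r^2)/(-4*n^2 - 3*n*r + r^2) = (3*n + r)/(n + r)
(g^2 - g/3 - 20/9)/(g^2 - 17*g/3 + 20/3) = (g + 4/3)/(g - 4)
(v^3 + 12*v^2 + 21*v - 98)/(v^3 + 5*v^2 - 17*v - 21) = (v^2 + 5*v - 14)/(v^2 - 2*v - 3)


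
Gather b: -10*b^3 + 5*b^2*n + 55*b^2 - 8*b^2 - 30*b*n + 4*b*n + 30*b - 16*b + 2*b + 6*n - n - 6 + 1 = -10*b^3 + b^2*(5*n + 47) + b*(16 - 26*n) + 5*n - 5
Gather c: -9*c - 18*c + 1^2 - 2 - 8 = -27*c - 9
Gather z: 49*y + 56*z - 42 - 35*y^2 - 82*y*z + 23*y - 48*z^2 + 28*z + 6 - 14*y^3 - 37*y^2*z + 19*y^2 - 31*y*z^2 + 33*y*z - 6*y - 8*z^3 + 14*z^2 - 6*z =-14*y^3 - 16*y^2 + 66*y - 8*z^3 + z^2*(-31*y - 34) + z*(-37*y^2 - 49*y + 78) - 36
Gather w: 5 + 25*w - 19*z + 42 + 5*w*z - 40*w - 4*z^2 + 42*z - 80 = w*(5*z - 15) - 4*z^2 + 23*z - 33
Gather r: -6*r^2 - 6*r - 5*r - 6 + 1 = -6*r^2 - 11*r - 5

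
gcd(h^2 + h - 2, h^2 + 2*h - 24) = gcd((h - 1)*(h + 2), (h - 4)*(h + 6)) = 1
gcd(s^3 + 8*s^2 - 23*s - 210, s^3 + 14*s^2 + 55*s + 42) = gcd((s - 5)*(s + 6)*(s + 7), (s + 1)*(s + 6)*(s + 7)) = s^2 + 13*s + 42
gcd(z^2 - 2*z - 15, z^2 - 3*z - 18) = z + 3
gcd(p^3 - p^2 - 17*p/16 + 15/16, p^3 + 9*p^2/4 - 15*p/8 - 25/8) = p^2 - p/4 - 5/4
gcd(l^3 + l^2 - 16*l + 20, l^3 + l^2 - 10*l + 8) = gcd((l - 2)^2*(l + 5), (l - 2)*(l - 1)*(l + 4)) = l - 2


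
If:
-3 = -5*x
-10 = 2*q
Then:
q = -5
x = 3/5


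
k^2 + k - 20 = (k - 4)*(k + 5)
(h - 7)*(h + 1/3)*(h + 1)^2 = h^4 - 14*h^3/3 - 44*h^2/3 - 34*h/3 - 7/3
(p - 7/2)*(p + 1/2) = p^2 - 3*p - 7/4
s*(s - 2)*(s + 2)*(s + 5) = s^4 + 5*s^3 - 4*s^2 - 20*s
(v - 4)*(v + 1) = v^2 - 3*v - 4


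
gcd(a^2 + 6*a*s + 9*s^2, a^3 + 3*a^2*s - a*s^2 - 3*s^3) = a + 3*s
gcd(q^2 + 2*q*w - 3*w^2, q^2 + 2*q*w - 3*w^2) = q^2 + 2*q*w - 3*w^2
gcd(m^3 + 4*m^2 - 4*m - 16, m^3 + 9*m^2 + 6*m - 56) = m^2 + 2*m - 8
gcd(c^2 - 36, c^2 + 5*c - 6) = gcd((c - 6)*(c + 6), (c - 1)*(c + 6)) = c + 6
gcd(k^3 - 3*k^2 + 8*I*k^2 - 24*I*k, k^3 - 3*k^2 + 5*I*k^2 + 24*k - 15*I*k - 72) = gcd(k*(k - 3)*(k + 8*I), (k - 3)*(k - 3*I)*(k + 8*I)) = k^2 + k*(-3 + 8*I) - 24*I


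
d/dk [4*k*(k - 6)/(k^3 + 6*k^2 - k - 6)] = 4*(-k*(k - 6)*(3*k^2 + 12*k - 1) + 2*(k - 3)*(k^3 + 6*k^2 - k - 6))/(k^3 + 6*k^2 - k - 6)^2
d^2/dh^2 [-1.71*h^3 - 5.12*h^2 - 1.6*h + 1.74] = -10.26*h - 10.24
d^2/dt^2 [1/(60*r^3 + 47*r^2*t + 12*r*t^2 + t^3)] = 2*(-3*(4*r + t)*(60*r^3 + 47*r^2*t + 12*r*t^2 + t^3) + (47*r^2 + 24*r*t + 3*t^2)^2)/(60*r^3 + 47*r^2*t + 12*r*t^2 + t^3)^3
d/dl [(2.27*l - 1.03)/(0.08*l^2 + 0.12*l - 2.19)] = (-0.1816*l^2 + 0.1648*l - 4.8477)/(0.0064*l^4 + 0.0192*l^3 - 0.336*l^2 - 0.5256*l + 4.7961)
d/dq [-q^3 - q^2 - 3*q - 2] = -3*q^2 - 2*q - 3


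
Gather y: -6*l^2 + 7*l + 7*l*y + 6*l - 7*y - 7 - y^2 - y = -6*l^2 + 13*l - y^2 + y*(7*l - 8) - 7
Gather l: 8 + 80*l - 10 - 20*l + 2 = 60*l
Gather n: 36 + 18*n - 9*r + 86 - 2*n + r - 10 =16*n - 8*r + 112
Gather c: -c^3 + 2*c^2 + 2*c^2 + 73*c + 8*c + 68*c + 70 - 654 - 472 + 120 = -c^3 + 4*c^2 + 149*c - 936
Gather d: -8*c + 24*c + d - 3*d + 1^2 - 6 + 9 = 16*c - 2*d + 4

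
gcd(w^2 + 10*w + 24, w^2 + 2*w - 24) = w + 6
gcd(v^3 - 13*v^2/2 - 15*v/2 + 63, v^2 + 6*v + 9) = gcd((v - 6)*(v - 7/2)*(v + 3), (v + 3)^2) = v + 3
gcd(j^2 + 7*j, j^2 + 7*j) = j^2 + 7*j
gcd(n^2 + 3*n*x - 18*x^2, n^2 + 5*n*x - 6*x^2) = n + 6*x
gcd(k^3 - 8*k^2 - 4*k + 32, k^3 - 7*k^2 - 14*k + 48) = k^2 - 10*k + 16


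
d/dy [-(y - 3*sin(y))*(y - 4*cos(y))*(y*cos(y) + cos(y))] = -(y + 1)*(y - 3*sin(y))*(4*sin(y) + 1)*cos(y) + (y + 1)*(y - 4*cos(y))*(3*cos(y) - 1)*cos(y) + (y - 3*sin(y))*(y - 4*cos(y))*(y*sin(y) - sqrt(2)*cos(y + pi/4))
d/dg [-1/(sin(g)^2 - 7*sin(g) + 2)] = (2*sin(g) - 7)*cos(g)/(sin(g)^2 - 7*sin(g) + 2)^2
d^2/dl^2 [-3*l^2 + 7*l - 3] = -6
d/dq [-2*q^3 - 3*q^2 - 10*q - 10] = -6*q^2 - 6*q - 10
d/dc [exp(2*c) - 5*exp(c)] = (2*exp(c) - 5)*exp(c)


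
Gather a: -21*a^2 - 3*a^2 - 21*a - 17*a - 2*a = -24*a^2 - 40*a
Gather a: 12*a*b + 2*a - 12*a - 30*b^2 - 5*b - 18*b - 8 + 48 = a*(12*b - 10) - 30*b^2 - 23*b + 40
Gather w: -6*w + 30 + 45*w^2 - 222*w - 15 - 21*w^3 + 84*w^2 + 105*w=-21*w^3 + 129*w^2 - 123*w + 15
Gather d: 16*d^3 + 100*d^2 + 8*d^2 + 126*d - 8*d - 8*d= 16*d^3 + 108*d^2 + 110*d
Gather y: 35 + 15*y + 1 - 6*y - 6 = 9*y + 30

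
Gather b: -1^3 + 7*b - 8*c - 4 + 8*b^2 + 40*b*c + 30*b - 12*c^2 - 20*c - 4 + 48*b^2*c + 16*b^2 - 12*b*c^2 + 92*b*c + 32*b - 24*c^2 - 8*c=b^2*(48*c + 24) + b*(-12*c^2 + 132*c + 69) - 36*c^2 - 36*c - 9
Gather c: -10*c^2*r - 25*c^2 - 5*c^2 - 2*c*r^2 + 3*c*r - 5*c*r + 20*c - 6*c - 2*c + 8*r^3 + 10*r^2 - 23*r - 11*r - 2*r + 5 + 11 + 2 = c^2*(-10*r - 30) + c*(-2*r^2 - 2*r + 12) + 8*r^3 + 10*r^2 - 36*r + 18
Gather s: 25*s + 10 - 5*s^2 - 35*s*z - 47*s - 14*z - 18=-5*s^2 + s*(-35*z - 22) - 14*z - 8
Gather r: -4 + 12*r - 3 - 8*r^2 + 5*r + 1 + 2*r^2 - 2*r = -6*r^2 + 15*r - 6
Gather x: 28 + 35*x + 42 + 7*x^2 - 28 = 7*x^2 + 35*x + 42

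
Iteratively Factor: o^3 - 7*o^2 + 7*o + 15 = (o - 5)*(o^2 - 2*o - 3) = (o - 5)*(o + 1)*(o - 3)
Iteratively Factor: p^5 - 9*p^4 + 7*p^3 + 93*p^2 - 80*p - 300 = (p - 5)*(p^4 - 4*p^3 - 13*p^2 + 28*p + 60) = (p - 5)^2*(p^3 + p^2 - 8*p - 12) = (p - 5)^2*(p - 3)*(p^2 + 4*p + 4) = (p - 5)^2*(p - 3)*(p + 2)*(p + 2)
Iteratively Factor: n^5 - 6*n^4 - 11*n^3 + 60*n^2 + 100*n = (n + 2)*(n^4 - 8*n^3 + 5*n^2 + 50*n) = (n + 2)^2*(n^3 - 10*n^2 + 25*n) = (n - 5)*(n + 2)^2*(n^2 - 5*n) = n*(n - 5)*(n + 2)^2*(n - 5)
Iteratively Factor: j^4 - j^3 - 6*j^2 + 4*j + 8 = (j - 2)*(j^3 + j^2 - 4*j - 4) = (j - 2)*(j + 2)*(j^2 - j - 2) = (j - 2)^2*(j + 2)*(j + 1)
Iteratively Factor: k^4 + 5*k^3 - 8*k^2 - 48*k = (k - 3)*(k^3 + 8*k^2 + 16*k) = (k - 3)*(k + 4)*(k^2 + 4*k) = (k - 3)*(k + 4)^2*(k)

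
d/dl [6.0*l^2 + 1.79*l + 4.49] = 12.0*l + 1.79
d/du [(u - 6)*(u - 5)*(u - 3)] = 3*u^2 - 28*u + 63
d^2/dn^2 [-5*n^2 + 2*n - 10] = -10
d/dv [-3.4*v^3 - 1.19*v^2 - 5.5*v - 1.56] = -10.2*v^2 - 2.38*v - 5.5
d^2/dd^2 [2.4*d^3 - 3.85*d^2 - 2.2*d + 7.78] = 14.4*d - 7.7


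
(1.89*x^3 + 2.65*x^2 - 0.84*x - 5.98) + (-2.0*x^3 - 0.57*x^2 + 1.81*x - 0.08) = -0.11*x^3 + 2.08*x^2 + 0.97*x - 6.06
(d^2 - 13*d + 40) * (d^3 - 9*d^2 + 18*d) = d^5 - 22*d^4 + 175*d^3 - 594*d^2 + 720*d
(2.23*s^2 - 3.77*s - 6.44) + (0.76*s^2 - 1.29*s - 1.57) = 2.99*s^2 - 5.06*s - 8.01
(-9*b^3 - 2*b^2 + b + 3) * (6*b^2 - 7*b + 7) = -54*b^5 + 51*b^4 - 43*b^3 - 3*b^2 - 14*b + 21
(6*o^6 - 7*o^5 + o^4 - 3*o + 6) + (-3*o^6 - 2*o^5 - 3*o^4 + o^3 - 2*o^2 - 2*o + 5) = 3*o^6 - 9*o^5 - 2*o^4 + o^3 - 2*o^2 - 5*o + 11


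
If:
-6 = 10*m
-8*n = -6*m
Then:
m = -3/5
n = -9/20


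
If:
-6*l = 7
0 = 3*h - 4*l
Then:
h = -14/9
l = -7/6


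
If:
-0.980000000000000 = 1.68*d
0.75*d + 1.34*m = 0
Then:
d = -0.58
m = 0.33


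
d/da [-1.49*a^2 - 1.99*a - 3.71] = -2.98*a - 1.99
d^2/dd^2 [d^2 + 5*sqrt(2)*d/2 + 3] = 2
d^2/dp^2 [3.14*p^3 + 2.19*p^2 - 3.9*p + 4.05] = 18.84*p + 4.38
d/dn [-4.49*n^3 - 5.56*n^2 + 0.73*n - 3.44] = -13.47*n^2 - 11.12*n + 0.73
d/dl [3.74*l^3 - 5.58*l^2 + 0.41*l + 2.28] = 11.22*l^2 - 11.16*l + 0.41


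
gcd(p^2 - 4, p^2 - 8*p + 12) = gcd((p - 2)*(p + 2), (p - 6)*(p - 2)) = p - 2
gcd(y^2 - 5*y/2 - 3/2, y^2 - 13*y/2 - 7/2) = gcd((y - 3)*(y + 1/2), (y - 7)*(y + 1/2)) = y + 1/2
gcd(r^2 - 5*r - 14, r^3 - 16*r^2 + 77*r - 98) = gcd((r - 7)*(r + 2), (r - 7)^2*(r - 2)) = r - 7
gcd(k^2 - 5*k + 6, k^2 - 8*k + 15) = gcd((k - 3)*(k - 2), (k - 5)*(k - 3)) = k - 3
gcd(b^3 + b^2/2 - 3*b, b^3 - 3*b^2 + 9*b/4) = b^2 - 3*b/2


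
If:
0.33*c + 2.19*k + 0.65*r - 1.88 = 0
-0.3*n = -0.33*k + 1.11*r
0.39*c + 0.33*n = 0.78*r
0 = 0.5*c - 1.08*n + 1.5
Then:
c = -0.82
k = 0.98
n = 1.01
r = 0.02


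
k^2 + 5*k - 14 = (k - 2)*(k + 7)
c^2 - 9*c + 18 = (c - 6)*(c - 3)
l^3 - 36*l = l*(l - 6)*(l + 6)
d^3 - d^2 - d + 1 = (d - 1)^2*(d + 1)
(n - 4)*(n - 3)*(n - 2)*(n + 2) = n^4 - 7*n^3 + 8*n^2 + 28*n - 48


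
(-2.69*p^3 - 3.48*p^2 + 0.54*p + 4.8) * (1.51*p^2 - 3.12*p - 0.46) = -4.0619*p^5 + 3.138*p^4 + 12.9104*p^3 + 7.164*p^2 - 15.2244*p - 2.208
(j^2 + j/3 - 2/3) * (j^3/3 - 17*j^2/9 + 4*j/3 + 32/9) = j^5/3 - 16*j^4/9 + 13*j^3/27 + 142*j^2/27 + 8*j/27 - 64/27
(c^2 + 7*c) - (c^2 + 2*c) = 5*c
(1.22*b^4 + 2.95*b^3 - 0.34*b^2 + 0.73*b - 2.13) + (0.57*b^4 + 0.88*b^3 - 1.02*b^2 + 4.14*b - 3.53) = 1.79*b^4 + 3.83*b^3 - 1.36*b^2 + 4.87*b - 5.66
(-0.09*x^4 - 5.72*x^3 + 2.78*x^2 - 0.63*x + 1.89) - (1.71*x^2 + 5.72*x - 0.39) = -0.09*x^4 - 5.72*x^3 + 1.07*x^2 - 6.35*x + 2.28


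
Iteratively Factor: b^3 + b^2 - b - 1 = (b - 1)*(b^2 + 2*b + 1) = (b - 1)*(b + 1)*(b + 1)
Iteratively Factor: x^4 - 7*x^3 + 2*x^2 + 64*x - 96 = (x - 4)*(x^3 - 3*x^2 - 10*x + 24) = (x - 4)*(x - 2)*(x^2 - x - 12) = (x - 4)^2*(x - 2)*(x + 3)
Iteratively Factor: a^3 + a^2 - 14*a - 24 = (a + 2)*(a^2 - a - 12) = (a + 2)*(a + 3)*(a - 4)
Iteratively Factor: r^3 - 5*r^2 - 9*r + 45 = (r - 5)*(r^2 - 9) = (r - 5)*(r - 3)*(r + 3)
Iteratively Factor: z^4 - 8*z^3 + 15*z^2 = (z - 5)*(z^3 - 3*z^2) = (z - 5)*(z - 3)*(z^2) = z*(z - 5)*(z - 3)*(z)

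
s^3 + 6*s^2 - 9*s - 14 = (s - 2)*(s + 1)*(s + 7)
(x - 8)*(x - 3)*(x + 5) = x^3 - 6*x^2 - 31*x + 120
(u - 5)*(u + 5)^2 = u^3 + 5*u^2 - 25*u - 125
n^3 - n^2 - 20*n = n*(n - 5)*(n + 4)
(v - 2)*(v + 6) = v^2 + 4*v - 12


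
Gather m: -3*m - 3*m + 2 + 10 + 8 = 20 - 6*m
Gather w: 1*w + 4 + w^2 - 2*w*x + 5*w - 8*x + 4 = w^2 + w*(6 - 2*x) - 8*x + 8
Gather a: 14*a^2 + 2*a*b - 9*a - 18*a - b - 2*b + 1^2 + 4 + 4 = 14*a^2 + a*(2*b - 27) - 3*b + 9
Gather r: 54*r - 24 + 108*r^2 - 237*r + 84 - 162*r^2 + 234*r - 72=-54*r^2 + 51*r - 12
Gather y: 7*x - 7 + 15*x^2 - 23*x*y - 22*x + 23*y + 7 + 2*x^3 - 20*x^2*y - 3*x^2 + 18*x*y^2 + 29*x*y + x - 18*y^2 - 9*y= 2*x^3 + 12*x^2 - 14*x + y^2*(18*x - 18) + y*(-20*x^2 + 6*x + 14)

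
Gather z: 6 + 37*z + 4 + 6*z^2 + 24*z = 6*z^2 + 61*z + 10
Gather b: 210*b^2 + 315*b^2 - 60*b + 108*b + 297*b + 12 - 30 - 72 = 525*b^2 + 345*b - 90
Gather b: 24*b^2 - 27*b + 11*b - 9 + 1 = 24*b^2 - 16*b - 8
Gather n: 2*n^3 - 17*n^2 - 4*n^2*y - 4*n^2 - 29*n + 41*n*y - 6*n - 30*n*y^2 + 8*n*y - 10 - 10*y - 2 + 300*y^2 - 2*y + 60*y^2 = 2*n^3 + n^2*(-4*y - 21) + n*(-30*y^2 + 49*y - 35) + 360*y^2 - 12*y - 12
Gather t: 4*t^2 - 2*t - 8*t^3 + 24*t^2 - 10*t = -8*t^3 + 28*t^2 - 12*t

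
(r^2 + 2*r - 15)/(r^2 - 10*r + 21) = (r + 5)/(r - 7)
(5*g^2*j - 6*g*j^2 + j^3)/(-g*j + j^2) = -5*g + j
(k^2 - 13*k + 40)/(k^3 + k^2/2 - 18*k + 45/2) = 2*(k^2 - 13*k + 40)/(2*k^3 + k^2 - 36*k + 45)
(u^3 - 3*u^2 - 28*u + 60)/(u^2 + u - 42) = (u^2 + 3*u - 10)/(u + 7)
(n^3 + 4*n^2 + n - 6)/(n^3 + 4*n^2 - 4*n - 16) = (n^2 + 2*n - 3)/(n^2 + 2*n - 8)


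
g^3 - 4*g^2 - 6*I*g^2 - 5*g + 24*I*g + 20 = (g - 4)*(g - 5*I)*(g - I)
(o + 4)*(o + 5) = o^2 + 9*o + 20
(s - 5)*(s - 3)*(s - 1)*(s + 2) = s^4 - 7*s^3 + 5*s^2 + 31*s - 30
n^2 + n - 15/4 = (n - 3/2)*(n + 5/2)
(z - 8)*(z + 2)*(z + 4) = z^3 - 2*z^2 - 40*z - 64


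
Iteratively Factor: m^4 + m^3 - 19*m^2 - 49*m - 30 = (m + 1)*(m^3 - 19*m - 30) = (m - 5)*(m + 1)*(m^2 + 5*m + 6) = (m - 5)*(m + 1)*(m + 2)*(m + 3)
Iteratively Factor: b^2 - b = (b)*(b - 1)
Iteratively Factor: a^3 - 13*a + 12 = (a - 1)*(a^2 + a - 12) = (a - 1)*(a + 4)*(a - 3)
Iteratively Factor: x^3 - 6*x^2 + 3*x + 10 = (x - 2)*(x^2 - 4*x - 5) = (x - 2)*(x + 1)*(x - 5)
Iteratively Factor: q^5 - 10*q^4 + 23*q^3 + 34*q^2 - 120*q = (q - 3)*(q^4 - 7*q^3 + 2*q^2 + 40*q) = (q - 3)*(q + 2)*(q^3 - 9*q^2 + 20*q) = q*(q - 3)*(q + 2)*(q^2 - 9*q + 20) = q*(q - 4)*(q - 3)*(q + 2)*(q - 5)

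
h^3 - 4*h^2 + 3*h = h*(h - 3)*(h - 1)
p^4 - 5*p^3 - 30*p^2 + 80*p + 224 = (p - 7)*(p - 4)*(p + 2)*(p + 4)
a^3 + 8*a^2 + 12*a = a*(a + 2)*(a + 6)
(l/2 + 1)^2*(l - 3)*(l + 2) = l^4/4 + 3*l^3/4 - 3*l^2/2 - 7*l - 6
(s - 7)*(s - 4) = s^2 - 11*s + 28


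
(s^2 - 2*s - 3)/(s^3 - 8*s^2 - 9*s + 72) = (s + 1)/(s^2 - 5*s - 24)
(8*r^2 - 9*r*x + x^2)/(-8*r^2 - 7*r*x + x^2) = (-r + x)/(r + x)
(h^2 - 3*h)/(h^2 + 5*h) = (h - 3)/(h + 5)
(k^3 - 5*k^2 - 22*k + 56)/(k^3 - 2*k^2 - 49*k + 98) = (k + 4)/(k + 7)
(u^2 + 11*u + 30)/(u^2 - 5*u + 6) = (u^2 + 11*u + 30)/(u^2 - 5*u + 6)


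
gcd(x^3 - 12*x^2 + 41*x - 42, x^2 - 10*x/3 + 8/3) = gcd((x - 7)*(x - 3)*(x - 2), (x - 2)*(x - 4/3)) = x - 2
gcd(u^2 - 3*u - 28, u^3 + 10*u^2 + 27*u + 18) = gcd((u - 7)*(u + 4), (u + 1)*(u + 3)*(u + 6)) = 1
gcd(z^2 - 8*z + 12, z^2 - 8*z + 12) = z^2 - 8*z + 12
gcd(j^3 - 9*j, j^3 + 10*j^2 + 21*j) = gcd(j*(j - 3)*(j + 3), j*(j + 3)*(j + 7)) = j^2 + 3*j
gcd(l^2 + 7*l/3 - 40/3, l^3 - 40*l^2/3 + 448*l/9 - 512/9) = l - 8/3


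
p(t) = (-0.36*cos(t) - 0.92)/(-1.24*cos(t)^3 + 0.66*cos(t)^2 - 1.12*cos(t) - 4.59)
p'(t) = (-0.36*cos(t) - 0.92)*(-3.72*sin(t)*cos(t)^2 + 1.32*sin(t)*cos(t) - 1.12*sin(t))/(-1.24*cos(t)^3 + 0.66*cos(t)^2 - 1.12*cos(t) - 4.59)^2 + 0.36*sin(t)/(-1.24*cos(t)^3 + 0.66*cos(t)^2 - 1.12*cos(t) - 4.59) = (0.8928*cos(t)^3 + 3.1848*cos(t)^2 - 1.2144*cos(t) - 0.622)*sin(t)/(1.5376*cos(t)^6 - 1.6368*cos(t)^5 + 3.2132*cos(t)^4 + 9.9048*cos(t)^3 - 4.8044*cos(t)^2 + 10.2816*cos(t) + 21.0681)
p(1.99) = 0.20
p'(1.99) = 0.02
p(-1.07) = 0.21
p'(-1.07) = 0.01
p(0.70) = 0.21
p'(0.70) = 0.01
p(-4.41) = 0.20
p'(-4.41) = -0.00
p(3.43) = 0.32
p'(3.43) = -0.23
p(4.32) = 0.20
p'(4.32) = -0.01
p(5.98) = 0.21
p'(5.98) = -0.02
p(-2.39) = 0.22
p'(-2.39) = -0.13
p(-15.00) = 0.23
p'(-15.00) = -0.14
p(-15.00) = 0.23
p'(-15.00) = -0.14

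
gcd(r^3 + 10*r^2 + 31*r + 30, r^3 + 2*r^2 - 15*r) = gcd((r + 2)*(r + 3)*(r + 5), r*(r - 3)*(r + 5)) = r + 5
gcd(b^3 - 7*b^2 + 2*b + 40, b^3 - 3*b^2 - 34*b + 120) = b^2 - 9*b + 20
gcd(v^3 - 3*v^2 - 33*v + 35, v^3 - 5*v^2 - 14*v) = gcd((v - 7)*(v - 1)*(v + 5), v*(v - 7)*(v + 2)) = v - 7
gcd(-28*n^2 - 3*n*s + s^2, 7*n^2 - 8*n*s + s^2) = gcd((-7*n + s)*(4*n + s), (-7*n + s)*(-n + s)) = -7*n + s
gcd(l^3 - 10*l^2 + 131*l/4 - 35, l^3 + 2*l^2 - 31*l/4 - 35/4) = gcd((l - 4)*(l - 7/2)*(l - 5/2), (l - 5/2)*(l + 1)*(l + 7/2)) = l - 5/2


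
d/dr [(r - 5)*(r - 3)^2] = (r - 3)*(3*r - 13)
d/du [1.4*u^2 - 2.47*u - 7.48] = 2.8*u - 2.47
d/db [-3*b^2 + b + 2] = 1 - 6*b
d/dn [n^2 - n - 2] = 2*n - 1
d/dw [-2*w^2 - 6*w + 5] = -4*w - 6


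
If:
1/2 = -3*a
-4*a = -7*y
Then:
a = -1/6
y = -2/21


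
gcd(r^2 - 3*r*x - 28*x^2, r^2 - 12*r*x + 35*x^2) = -r + 7*x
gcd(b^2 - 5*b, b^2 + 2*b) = b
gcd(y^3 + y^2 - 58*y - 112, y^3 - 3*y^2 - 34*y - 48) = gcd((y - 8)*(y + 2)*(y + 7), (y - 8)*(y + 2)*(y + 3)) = y^2 - 6*y - 16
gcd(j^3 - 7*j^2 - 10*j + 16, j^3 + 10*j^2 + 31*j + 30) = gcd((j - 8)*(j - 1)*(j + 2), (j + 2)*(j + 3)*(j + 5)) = j + 2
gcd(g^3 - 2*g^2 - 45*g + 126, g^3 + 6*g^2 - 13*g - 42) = g^2 + 4*g - 21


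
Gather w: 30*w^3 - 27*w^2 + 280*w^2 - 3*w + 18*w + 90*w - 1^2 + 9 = 30*w^3 + 253*w^2 + 105*w + 8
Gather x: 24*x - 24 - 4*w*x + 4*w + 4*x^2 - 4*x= 4*w + 4*x^2 + x*(20 - 4*w) - 24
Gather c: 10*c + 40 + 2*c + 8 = 12*c + 48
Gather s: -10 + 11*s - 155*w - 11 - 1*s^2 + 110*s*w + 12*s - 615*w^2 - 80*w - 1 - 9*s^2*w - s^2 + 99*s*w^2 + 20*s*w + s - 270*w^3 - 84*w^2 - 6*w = s^2*(-9*w - 2) + s*(99*w^2 + 130*w + 24) - 270*w^3 - 699*w^2 - 241*w - 22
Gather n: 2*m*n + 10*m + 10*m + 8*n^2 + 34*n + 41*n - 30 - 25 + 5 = 20*m + 8*n^2 + n*(2*m + 75) - 50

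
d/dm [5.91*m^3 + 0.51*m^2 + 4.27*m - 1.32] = 17.73*m^2 + 1.02*m + 4.27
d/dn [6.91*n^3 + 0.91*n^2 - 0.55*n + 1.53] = 20.73*n^2 + 1.82*n - 0.55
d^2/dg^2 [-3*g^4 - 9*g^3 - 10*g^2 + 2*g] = -36*g^2 - 54*g - 20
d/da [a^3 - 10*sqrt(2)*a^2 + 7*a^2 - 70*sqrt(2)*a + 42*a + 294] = 3*a^2 - 20*sqrt(2)*a + 14*a - 70*sqrt(2) + 42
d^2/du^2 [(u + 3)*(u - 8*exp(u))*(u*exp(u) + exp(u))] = (u^3 - 32*u^2*exp(u) + 10*u^2 - 192*u*exp(u) + 25*u - 240*exp(u) + 14)*exp(u)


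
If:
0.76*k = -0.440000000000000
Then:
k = -0.58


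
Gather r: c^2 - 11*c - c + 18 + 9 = c^2 - 12*c + 27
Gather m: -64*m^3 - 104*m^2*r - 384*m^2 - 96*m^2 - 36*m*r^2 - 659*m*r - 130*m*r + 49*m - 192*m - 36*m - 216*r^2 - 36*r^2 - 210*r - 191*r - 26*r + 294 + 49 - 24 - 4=-64*m^3 + m^2*(-104*r - 480) + m*(-36*r^2 - 789*r - 179) - 252*r^2 - 427*r + 315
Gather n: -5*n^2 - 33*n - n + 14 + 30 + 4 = -5*n^2 - 34*n + 48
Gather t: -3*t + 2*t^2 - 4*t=2*t^2 - 7*t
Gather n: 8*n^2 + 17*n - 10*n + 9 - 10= 8*n^2 + 7*n - 1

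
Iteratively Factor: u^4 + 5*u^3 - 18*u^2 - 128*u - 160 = (u + 4)*(u^3 + u^2 - 22*u - 40) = (u - 5)*(u + 4)*(u^2 + 6*u + 8) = (u - 5)*(u + 2)*(u + 4)*(u + 4)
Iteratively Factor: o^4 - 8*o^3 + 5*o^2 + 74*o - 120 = (o - 5)*(o^3 - 3*o^2 - 10*o + 24) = (o - 5)*(o + 3)*(o^2 - 6*o + 8) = (o - 5)*(o - 2)*(o + 3)*(o - 4)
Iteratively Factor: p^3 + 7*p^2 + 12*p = (p)*(p^2 + 7*p + 12) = p*(p + 3)*(p + 4)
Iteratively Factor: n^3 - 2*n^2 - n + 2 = (n - 1)*(n^2 - n - 2) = (n - 1)*(n + 1)*(n - 2)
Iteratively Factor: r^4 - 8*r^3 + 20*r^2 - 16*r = (r - 2)*(r^3 - 6*r^2 + 8*r) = r*(r - 2)*(r^2 - 6*r + 8) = r*(r - 2)^2*(r - 4)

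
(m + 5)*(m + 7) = m^2 + 12*m + 35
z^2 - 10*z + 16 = (z - 8)*(z - 2)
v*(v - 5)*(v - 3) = v^3 - 8*v^2 + 15*v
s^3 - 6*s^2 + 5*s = s*(s - 5)*(s - 1)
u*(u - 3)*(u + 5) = u^3 + 2*u^2 - 15*u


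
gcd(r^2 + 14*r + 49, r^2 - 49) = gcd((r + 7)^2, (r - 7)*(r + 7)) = r + 7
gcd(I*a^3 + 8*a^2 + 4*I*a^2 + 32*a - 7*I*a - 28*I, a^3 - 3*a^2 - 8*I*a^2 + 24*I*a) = 1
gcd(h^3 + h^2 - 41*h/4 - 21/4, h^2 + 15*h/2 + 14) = h + 7/2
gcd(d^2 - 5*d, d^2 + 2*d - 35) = d - 5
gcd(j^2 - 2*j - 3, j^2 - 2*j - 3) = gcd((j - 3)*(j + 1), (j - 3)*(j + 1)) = j^2 - 2*j - 3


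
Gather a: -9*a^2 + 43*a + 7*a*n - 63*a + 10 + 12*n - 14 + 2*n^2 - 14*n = -9*a^2 + a*(7*n - 20) + 2*n^2 - 2*n - 4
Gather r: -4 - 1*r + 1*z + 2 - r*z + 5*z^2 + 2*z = r*(-z - 1) + 5*z^2 + 3*z - 2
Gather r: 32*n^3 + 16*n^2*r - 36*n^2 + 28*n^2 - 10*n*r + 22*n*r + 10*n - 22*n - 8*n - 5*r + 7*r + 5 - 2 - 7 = 32*n^3 - 8*n^2 - 20*n + r*(16*n^2 + 12*n + 2) - 4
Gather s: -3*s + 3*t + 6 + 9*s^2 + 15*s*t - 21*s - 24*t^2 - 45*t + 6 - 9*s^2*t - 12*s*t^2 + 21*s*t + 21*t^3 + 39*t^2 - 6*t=s^2*(9 - 9*t) + s*(-12*t^2 + 36*t - 24) + 21*t^3 + 15*t^2 - 48*t + 12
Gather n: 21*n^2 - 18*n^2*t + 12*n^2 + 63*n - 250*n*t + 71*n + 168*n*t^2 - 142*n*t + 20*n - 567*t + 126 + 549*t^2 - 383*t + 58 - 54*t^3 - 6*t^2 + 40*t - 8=n^2*(33 - 18*t) + n*(168*t^2 - 392*t + 154) - 54*t^3 + 543*t^2 - 910*t + 176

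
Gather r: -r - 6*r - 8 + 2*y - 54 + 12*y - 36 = -7*r + 14*y - 98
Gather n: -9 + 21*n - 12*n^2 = -12*n^2 + 21*n - 9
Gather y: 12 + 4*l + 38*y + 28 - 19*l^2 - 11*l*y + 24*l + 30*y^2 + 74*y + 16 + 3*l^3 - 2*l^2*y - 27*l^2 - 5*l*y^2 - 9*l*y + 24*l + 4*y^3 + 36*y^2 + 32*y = 3*l^3 - 46*l^2 + 52*l + 4*y^3 + y^2*(66 - 5*l) + y*(-2*l^2 - 20*l + 144) + 56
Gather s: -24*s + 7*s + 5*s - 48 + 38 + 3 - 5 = -12*s - 12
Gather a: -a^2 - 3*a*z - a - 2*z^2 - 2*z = -a^2 + a*(-3*z - 1) - 2*z^2 - 2*z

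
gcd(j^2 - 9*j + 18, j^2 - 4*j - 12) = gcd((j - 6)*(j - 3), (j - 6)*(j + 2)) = j - 6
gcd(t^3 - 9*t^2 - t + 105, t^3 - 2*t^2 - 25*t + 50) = t - 5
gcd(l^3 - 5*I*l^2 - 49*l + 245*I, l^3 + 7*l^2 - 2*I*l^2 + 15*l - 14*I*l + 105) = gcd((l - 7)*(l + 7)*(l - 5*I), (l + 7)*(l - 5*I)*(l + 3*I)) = l^2 + l*(7 - 5*I) - 35*I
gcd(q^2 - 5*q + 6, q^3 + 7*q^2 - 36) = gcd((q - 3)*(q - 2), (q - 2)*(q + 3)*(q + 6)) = q - 2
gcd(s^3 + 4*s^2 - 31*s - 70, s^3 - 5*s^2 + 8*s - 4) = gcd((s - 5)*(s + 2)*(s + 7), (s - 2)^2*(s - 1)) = 1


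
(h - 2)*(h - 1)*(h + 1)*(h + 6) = h^4 + 4*h^3 - 13*h^2 - 4*h + 12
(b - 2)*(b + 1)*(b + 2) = b^3 + b^2 - 4*b - 4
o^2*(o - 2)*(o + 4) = o^4 + 2*o^3 - 8*o^2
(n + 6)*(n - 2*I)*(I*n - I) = I*n^3 + 2*n^2 + 5*I*n^2 + 10*n - 6*I*n - 12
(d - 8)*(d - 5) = d^2 - 13*d + 40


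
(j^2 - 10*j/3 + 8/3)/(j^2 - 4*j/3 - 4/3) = (3*j - 4)/(3*j + 2)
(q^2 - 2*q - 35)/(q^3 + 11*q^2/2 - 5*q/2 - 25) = 2*(q - 7)/(2*q^2 + q - 10)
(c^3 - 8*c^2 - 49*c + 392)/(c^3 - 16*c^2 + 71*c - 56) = (c + 7)/(c - 1)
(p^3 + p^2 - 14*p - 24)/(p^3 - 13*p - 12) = (p + 2)/(p + 1)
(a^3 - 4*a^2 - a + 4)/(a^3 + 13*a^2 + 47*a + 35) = (a^2 - 5*a + 4)/(a^2 + 12*a + 35)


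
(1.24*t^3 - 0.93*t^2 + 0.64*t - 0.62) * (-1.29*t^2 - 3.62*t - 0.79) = -1.5996*t^5 - 3.2891*t^4 + 1.5614*t^3 - 0.7823*t^2 + 1.7388*t + 0.4898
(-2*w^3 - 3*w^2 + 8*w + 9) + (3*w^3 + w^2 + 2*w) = w^3 - 2*w^2 + 10*w + 9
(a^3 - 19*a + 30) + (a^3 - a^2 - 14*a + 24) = 2*a^3 - a^2 - 33*a + 54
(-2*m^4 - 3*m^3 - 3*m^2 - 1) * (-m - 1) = 2*m^5 + 5*m^4 + 6*m^3 + 3*m^2 + m + 1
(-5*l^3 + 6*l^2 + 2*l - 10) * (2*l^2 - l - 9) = -10*l^5 + 17*l^4 + 43*l^3 - 76*l^2 - 8*l + 90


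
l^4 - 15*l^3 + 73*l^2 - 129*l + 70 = (l - 7)*(l - 5)*(l - 2)*(l - 1)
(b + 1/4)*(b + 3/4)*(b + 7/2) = b^3 + 9*b^2/2 + 59*b/16 + 21/32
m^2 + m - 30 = (m - 5)*(m + 6)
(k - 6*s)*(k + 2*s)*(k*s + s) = k^3*s - 4*k^2*s^2 + k^2*s - 12*k*s^3 - 4*k*s^2 - 12*s^3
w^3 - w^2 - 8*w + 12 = (w - 2)^2*(w + 3)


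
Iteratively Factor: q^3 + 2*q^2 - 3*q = (q + 3)*(q^2 - q) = q*(q + 3)*(q - 1)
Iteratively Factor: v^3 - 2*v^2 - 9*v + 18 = (v - 2)*(v^2 - 9) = (v - 2)*(v + 3)*(v - 3)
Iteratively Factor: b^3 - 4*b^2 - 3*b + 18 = (b - 3)*(b^2 - b - 6) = (b - 3)^2*(b + 2)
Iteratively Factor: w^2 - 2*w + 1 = (w - 1)*(w - 1)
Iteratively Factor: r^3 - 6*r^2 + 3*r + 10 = (r - 2)*(r^2 - 4*r - 5) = (r - 2)*(r + 1)*(r - 5)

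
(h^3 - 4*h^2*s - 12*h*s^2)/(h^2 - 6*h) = (h^2 - 4*h*s - 12*s^2)/(h - 6)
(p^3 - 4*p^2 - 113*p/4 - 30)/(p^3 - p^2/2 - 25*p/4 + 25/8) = 2*(2*p^2 - 13*p - 24)/(4*p^2 - 12*p + 5)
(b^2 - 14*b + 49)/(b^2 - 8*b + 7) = (b - 7)/(b - 1)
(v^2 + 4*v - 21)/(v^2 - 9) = (v + 7)/(v + 3)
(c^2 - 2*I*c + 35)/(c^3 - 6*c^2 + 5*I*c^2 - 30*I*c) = (c - 7*I)/(c*(c - 6))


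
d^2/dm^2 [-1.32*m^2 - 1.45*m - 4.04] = -2.64000000000000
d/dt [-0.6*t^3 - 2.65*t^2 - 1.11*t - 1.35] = -1.8*t^2 - 5.3*t - 1.11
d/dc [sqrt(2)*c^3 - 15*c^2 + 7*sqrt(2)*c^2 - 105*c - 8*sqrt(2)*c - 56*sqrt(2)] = 3*sqrt(2)*c^2 - 30*c + 14*sqrt(2)*c - 105 - 8*sqrt(2)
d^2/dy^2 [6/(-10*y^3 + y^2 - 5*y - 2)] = 12*((30*y - 1)*(10*y^3 - y^2 + 5*y + 2) - (30*y^2 - 2*y + 5)^2)/(10*y^3 - y^2 + 5*y + 2)^3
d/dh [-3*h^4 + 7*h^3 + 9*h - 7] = -12*h^3 + 21*h^2 + 9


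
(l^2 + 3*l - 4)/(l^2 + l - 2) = (l + 4)/(l + 2)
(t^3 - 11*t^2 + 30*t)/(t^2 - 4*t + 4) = t*(t^2 - 11*t + 30)/(t^2 - 4*t + 4)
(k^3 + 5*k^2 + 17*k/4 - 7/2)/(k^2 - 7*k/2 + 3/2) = (k^2 + 11*k/2 + 7)/(k - 3)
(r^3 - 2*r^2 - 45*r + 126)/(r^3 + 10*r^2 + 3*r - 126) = (r - 6)/(r + 6)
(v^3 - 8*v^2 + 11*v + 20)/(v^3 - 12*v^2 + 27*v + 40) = (v - 4)/(v - 8)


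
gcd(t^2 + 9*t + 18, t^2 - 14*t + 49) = 1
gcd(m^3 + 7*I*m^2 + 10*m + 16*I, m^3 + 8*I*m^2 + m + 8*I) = m^2 + 9*I*m - 8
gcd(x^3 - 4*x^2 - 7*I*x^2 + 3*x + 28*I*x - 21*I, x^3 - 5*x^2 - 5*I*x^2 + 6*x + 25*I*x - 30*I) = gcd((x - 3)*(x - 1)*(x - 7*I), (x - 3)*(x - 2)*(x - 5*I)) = x - 3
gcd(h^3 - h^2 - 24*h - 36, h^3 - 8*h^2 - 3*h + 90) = h^2 - 3*h - 18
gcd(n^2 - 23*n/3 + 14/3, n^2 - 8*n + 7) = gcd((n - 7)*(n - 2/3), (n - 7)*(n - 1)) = n - 7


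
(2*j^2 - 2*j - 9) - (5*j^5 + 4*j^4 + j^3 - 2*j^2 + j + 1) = -5*j^5 - 4*j^4 - j^3 + 4*j^2 - 3*j - 10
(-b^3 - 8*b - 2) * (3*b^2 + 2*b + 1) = -3*b^5 - 2*b^4 - 25*b^3 - 22*b^2 - 12*b - 2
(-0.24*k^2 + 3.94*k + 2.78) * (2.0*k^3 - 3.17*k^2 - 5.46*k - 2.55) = -0.48*k^5 + 8.6408*k^4 - 5.6194*k^3 - 29.713*k^2 - 25.2258*k - 7.089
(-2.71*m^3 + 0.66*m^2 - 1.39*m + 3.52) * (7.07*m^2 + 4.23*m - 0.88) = -19.1597*m^5 - 6.7971*m^4 - 4.6507*m^3 + 18.4259*m^2 + 16.1128*m - 3.0976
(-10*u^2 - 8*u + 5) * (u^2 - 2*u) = -10*u^4 + 12*u^3 + 21*u^2 - 10*u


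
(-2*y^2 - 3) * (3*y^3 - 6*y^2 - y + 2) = -6*y^5 + 12*y^4 - 7*y^3 + 14*y^2 + 3*y - 6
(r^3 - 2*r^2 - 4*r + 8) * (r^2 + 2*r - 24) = r^5 - 32*r^3 + 48*r^2 + 112*r - 192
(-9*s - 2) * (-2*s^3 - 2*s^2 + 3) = 18*s^4 + 22*s^3 + 4*s^2 - 27*s - 6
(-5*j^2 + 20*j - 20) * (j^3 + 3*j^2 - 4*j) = -5*j^5 + 5*j^4 + 60*j^3 - 140*j^2 + 80*j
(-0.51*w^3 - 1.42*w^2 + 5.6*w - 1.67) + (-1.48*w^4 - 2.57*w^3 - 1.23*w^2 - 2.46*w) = -1.48*w^4 - 3.08*w^3 - 2.65*w^2 + 3.14*w - 1.67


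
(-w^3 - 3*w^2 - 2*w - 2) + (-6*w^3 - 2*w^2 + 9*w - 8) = -7*w^3 - 5*w^2 + 7*w - 10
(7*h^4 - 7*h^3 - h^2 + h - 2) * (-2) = -14*h^4 + 14*h^3 + 2*h^2 - 2*h + 4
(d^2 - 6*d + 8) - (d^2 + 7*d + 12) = -13*d - 4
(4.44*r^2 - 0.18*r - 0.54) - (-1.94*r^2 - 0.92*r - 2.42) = 6.38*r^2 + 0.74*r + 1.88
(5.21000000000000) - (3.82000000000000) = 1.39000000000000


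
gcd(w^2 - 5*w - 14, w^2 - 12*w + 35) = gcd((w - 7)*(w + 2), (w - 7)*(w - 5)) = w - 7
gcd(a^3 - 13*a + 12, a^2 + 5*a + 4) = a + 4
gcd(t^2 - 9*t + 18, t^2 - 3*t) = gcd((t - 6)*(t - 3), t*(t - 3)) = t - 3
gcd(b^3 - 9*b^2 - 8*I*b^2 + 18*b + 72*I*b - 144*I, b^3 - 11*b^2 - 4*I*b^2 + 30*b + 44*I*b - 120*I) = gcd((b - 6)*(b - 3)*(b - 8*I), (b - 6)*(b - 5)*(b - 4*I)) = b - 6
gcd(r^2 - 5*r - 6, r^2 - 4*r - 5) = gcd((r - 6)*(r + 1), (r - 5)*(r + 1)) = r + 1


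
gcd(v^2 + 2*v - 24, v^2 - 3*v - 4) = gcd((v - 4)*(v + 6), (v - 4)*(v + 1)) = v - 4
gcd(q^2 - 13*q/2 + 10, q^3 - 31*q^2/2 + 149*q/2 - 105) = q - 5/2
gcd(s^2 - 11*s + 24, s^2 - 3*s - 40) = s - 8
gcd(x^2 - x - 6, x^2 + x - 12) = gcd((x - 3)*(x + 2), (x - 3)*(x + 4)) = x - 3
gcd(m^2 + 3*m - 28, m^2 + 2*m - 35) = m + 7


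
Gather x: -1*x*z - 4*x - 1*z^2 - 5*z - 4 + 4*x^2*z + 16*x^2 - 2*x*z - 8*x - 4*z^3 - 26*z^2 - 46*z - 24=x^2*(4*z + 16) + x*(-3*z - 12) - 4*z^3 - 27*z^2 - 51*z - 28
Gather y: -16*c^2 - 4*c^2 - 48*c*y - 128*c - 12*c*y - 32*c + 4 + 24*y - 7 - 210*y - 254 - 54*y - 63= -20*c^2 - 160*c + y*(-60*c - 240) - 320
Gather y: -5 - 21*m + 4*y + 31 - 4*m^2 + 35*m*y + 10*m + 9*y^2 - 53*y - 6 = -4*m^2 - 11*m + 9*y^2 + y*(35*m - 49) + 20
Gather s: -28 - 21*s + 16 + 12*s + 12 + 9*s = 0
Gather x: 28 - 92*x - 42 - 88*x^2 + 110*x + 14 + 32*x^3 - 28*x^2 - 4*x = 32*x^3 - 116*x^2 + 14*x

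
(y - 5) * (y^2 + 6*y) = y^3 + y^2 - 30*y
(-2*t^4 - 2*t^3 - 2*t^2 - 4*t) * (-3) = 6*t^4 + 6*t^3 + 6*t^2 + 12*t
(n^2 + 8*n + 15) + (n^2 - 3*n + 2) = 2*n^2 + 5*n + 17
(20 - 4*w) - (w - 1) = 21 - 5*w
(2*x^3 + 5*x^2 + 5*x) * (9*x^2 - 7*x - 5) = 18*x^5 + 31*x^4 - 60*x^2 - 25*x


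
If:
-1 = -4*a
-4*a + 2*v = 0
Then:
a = 1/4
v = 1/2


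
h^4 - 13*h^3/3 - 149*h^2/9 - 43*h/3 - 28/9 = (h - 7)*(h + 1/3)*(h + 1)*(h + 4/3)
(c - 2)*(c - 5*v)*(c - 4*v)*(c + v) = c^4 - 8*c^3*v - 2*c^3 + 11*c^2*v^2 + 16*c^2*v + 20*c*v^3 - 22*c*v^2 - 40*v^3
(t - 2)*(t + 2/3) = t^2 - 4*t/3 - 4/3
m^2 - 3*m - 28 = (m - 7)*(m + 4)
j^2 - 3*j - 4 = (j - 4)*(j + 1)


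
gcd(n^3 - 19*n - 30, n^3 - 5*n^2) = n - 5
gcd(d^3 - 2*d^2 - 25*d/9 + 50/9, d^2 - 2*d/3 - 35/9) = d + 5/3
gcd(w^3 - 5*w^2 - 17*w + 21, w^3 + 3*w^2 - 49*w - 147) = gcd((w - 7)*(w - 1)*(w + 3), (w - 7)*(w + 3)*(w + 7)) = w^2 - 4*w - 21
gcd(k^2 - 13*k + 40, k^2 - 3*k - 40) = k - 8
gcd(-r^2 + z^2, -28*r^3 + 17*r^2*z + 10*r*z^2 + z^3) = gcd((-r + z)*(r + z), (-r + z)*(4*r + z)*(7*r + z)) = -r + z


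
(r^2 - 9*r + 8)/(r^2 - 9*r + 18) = (r^2 - 9*r + 8)/(r^2 - 9*r + 18)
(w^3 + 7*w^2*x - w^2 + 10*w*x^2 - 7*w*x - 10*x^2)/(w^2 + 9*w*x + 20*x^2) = (w^2 + 2*w*x - w - 2*x)/(w + 4*x)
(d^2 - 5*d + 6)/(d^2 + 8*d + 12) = (d^2 - 5*d + 6)/(d^2 + 8*d + 12)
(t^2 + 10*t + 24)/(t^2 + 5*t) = (t^2 + 10*t + 24)/(t*(t + 5))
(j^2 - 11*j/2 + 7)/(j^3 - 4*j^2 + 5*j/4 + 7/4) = 2*(j - 2)/(2*j^2 - j - 1)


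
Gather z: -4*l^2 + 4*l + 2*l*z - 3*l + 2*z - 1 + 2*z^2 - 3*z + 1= -4*l^2 + l + 2*z^2 + z*(2*l - 1)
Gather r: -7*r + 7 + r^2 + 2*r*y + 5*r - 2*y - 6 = r^2 + r*(2*y - 2) - 2*y + 1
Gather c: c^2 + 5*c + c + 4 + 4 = c^2 + 6*c + 8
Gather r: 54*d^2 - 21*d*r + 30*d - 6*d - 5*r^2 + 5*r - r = 54*d^2 + 24*d - 5*r^2 + r*(4 - 21*d)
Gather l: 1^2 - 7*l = 1 - 7*l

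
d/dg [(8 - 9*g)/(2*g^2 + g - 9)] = (-18*g^2 - 9*g + (4*g + 1)*(9*g - 8) + 81)/(2*g^2 + g - 9)^2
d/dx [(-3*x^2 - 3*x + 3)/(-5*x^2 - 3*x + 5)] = 6*(-x^2 - 1)/(25*x^4 + 30*x^3 - 41*x^2 - 30*x + 25)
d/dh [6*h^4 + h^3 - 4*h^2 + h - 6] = 24*h^3 + 3*h^2 - 8*h + 1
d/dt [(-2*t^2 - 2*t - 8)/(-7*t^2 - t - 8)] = 4*(-3*t^2 - 20*t + 2)/(49*t^4 + 14*t^3 + 113*t^2 + 16*t + 64)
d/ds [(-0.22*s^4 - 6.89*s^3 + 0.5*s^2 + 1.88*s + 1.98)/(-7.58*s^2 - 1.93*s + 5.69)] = (3.3352*s^5 + 53.5*s^4 + 21.5882*s^3 - 104.3269*s^2 + 35.7068*s + 14.5186)/(57.4564*s^4 + 29.2588*s^3 - 82.5355*s^2 - 21.9634*s + 32.3761)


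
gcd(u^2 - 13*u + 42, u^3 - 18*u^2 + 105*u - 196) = u - 7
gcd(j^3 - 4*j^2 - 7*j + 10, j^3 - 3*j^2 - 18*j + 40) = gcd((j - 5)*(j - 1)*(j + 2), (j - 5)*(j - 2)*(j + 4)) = j - 5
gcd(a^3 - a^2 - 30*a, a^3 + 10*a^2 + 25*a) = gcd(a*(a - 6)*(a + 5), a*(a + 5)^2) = a^2 + 5*a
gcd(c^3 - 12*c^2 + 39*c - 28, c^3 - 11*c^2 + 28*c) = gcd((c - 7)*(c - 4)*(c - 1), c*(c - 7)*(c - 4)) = c^2 - 11*c + 28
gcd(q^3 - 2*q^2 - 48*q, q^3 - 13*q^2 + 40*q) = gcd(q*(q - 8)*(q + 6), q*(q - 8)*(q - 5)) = q^2 - 8*q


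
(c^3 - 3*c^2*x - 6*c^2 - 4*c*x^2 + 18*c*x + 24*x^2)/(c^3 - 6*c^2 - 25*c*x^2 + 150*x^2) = (-c^2 + 3*c*x + 4*x^2)/(-c^2 + 25*x^2)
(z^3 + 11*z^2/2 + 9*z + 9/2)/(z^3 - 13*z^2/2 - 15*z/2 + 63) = (2*z^2 + 5*z + 3)/(2*z^2 - 19*z + 42)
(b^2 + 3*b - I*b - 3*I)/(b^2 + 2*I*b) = (b^2 + b*(3 - I) - 3*I)/(b*(b + 2*I))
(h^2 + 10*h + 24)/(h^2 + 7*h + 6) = (h + 4)/(h + 1)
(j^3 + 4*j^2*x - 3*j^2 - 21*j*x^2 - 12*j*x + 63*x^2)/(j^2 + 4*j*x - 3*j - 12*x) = (j^2 + 4*j*x - 21*x^2)/(j + 4*x)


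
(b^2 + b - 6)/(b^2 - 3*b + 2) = (b + 3)/(b - 1)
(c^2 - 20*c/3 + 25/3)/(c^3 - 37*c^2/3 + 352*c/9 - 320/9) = 3*(c - 5)/(3*c^2 - 32*c + 64)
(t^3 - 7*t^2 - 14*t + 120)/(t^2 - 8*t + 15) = (t^2 - 2*t - 24)/(t - 3)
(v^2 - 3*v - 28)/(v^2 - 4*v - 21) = (v + 4)/(v + 3)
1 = 1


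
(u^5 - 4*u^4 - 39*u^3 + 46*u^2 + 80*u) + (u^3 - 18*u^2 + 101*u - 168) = u^5 - 4*u^4 - 38*u^3 + 28*u^2 + 181*u - 168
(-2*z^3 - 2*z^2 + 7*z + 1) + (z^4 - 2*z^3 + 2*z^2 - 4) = z^4 - 4*z^3 + 7*z - 3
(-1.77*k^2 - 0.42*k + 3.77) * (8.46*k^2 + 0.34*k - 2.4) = -14.9742*k^4 - 4.155*k^3 + 35.9994*k^2 + 2.2898*k - 9.048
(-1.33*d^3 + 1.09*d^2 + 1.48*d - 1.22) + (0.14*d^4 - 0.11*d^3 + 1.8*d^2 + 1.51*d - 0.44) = 0.14*d^4 - 1.44*d^3 + 2.89*d^2 + 2.99*d - 1.66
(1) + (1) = 2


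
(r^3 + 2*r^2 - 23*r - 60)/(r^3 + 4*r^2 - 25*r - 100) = (r + 3)/(r + 5)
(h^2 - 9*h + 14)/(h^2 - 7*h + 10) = (h - 7)/(h - 5)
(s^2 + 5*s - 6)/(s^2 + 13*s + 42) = (s - 1)/(s + 7)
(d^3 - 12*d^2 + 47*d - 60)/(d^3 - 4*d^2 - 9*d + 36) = (d - 5)/(d + 3)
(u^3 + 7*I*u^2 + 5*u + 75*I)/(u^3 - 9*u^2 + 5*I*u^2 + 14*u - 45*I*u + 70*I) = (u^2 + 2*I*u + 15)/(u^2 - 9*u + 14)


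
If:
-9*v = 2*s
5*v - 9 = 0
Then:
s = -81/10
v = 9/5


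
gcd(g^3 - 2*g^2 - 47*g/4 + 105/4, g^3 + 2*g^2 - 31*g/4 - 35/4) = g^2 + g - 35/4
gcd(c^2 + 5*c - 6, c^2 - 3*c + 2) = c - 1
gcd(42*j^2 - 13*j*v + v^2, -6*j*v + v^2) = -6*j + v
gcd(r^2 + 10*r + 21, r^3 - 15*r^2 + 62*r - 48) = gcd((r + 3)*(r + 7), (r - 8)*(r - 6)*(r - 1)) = 1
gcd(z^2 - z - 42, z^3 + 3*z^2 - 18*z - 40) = 1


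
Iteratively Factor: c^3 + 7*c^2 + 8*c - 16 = (c - 1)*(c^2 + 8*c + 16) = (c - 1)*(c + 4)*(c + 4)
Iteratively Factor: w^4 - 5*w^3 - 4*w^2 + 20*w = (w + 2)*(w^3 - 7*w^2 + 10*w) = (w - 2)*(w + 2)*(w^2 - 5*w) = w*(w - 2)*(w + 2)*(w - 5)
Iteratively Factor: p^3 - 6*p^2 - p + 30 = (p + 2)*(p^2 - 8*p + 15) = (p - 3)*(p + 2)*(p - 5)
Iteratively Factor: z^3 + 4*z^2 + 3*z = (z + 3)*(z^2 + z) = (z + 1)*(z + 3)*(z)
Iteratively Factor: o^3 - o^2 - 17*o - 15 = (o - 5)*(o^2 + 4*o + 3) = (o - 5)*(o + 3)*(o + 1)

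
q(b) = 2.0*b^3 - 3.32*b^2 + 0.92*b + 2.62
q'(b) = 6.0*b^2 - 6.64*b + 0.92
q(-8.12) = -1294.53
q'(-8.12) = 450.44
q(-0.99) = -3.49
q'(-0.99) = 13.37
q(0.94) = 2.21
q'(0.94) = -0.02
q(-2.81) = -70.56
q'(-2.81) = 66.96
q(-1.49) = -12.74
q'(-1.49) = 24.13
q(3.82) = 69.17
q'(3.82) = 63.11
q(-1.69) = -18.07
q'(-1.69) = 29.28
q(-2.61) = -57.96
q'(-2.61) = 59.12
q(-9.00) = -1732.58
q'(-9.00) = 546.68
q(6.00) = 320.62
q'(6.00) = 177.08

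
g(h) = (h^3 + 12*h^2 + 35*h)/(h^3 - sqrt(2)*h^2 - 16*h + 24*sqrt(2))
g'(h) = (-3*h^2 + 2*sqrt(2)*h + 16)*(h^3 + 12*h^2 + 35*h)/(h^3 - sqrt(2)*h^2 - 16*h + 24*sqrt(2))^2 + (3*h^2 + 24*h + 35)/(h^3 - sqrt(2)*h^2 - 16*h + 24*sqrt(2))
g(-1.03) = -0.51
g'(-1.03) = 0.18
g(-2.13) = -0.57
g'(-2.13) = -0.00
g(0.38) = 0.54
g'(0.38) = 1.93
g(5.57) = 10.03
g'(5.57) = -4.79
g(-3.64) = -0.66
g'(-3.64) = 0.39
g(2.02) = 31.25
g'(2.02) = 95.71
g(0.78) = 1.66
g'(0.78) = 3.93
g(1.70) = 13.10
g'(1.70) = 32.17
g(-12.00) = 0.25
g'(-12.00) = -0.04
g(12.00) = 2.84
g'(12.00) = -0.24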